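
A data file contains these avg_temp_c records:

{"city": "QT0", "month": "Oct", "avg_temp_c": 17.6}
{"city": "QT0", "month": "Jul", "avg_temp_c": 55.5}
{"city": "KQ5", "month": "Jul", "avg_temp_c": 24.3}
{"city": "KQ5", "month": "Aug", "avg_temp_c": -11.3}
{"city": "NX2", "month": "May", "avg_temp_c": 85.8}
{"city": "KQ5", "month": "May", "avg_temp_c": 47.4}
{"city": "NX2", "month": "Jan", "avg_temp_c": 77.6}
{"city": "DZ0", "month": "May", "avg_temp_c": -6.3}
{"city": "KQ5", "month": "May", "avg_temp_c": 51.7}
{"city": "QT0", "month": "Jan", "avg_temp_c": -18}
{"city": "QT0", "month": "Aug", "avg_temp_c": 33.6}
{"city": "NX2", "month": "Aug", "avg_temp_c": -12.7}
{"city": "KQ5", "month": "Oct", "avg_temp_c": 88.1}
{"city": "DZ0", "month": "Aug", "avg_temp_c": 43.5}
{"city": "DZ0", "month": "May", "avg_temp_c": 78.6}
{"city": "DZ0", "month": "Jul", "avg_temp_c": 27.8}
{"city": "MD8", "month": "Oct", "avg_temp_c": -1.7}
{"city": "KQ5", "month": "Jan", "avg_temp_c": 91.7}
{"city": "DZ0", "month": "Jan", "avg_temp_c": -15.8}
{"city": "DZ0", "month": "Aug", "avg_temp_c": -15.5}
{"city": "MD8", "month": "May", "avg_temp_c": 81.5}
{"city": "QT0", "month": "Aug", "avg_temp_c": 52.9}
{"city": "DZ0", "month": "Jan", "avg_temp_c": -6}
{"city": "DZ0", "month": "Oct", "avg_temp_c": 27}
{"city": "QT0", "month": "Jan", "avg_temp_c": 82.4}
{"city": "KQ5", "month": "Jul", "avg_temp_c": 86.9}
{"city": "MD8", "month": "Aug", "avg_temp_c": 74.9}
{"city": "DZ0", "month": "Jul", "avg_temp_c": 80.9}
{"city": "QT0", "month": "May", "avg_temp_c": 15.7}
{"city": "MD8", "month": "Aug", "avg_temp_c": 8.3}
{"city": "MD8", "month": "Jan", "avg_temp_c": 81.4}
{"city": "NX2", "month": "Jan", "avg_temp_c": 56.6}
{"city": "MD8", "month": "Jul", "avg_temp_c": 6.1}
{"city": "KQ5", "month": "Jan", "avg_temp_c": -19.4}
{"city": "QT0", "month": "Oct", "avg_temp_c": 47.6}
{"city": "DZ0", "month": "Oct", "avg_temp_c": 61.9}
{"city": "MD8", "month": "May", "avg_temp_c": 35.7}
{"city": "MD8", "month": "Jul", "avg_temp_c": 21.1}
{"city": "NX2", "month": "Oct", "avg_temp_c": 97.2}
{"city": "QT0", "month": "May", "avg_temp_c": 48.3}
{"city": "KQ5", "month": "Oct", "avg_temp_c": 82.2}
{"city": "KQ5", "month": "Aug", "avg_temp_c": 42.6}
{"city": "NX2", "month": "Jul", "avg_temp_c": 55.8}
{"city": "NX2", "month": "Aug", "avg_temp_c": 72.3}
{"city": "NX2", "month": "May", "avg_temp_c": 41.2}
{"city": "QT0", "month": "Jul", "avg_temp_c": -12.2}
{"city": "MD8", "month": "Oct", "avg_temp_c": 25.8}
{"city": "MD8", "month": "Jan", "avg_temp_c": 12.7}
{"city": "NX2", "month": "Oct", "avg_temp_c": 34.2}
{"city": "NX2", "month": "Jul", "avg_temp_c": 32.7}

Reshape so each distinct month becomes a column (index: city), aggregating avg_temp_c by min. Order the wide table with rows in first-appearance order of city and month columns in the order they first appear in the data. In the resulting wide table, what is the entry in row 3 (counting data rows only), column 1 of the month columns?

34.2

With rows in first-appearance order of city, row 3 is city=NX2. month columns in first-appearance order: Oct, Jul, Aug, May, Jan; column 1 is Oct.
Long rows with city=NX2, month=Oct: min(97.2, 34.2) = 34.2.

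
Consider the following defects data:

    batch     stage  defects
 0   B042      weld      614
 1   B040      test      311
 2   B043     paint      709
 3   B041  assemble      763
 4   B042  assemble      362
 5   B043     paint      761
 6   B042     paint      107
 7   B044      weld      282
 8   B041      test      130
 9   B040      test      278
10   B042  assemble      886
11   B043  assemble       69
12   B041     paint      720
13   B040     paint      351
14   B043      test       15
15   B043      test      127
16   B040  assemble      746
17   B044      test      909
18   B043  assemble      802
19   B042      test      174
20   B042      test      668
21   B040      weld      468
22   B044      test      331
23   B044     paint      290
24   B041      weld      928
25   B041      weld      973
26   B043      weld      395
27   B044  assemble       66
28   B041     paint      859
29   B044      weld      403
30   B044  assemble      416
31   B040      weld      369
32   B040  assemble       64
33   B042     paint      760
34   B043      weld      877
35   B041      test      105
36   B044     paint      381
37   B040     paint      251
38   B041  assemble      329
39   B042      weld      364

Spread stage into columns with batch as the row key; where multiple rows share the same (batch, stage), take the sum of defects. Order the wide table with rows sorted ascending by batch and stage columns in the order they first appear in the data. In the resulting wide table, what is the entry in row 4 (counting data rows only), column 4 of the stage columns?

With rows sorted ascending by batch, row 4 is batch=B043. stage columns in first-appearance order: weld, test, paint, assemble; column 4 is assemble.
Long rows with batch=B043, stage=assemble: 69 + 802 = 871.

871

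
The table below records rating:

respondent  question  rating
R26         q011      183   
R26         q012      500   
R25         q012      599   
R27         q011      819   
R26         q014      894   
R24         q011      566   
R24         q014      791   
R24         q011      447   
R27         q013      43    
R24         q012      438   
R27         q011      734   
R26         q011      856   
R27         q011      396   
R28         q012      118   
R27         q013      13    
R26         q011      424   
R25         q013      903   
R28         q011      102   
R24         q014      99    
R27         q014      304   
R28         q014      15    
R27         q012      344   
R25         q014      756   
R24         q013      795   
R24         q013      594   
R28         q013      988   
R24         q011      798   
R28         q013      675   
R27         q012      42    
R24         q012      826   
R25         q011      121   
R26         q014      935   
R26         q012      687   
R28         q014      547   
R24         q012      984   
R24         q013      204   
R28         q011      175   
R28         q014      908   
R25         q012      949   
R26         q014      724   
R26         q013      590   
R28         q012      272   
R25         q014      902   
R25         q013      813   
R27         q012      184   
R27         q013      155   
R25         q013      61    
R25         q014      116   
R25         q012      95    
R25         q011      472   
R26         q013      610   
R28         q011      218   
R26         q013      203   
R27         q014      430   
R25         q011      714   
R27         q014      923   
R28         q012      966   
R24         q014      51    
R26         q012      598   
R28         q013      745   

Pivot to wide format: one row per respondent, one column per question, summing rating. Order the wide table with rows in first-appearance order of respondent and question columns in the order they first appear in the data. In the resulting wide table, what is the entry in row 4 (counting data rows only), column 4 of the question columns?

With rows in first-appearance order of respondent, row 4 is respondent=R24. question columns in first-appearance order: q011, q012, q014, q013; column 4 is q013.
Long rows with respondent=R24, question=q013: 795 + 594 + 204 = 1593.

1593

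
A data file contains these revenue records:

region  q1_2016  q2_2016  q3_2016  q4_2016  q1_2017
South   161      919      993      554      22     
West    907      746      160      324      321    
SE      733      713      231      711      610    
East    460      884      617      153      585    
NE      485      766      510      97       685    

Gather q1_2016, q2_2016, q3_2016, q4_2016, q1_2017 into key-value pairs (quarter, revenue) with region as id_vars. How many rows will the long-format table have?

5 region values × 5 melted columns = 25 rows.

25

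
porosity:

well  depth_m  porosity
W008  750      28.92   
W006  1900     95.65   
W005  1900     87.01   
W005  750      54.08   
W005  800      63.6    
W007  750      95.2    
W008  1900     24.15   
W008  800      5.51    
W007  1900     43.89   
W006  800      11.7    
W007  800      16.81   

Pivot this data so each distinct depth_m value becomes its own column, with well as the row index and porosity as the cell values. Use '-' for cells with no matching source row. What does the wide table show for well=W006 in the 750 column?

No long-format row has well=W006 and depth_m=750, so the cell is -.

-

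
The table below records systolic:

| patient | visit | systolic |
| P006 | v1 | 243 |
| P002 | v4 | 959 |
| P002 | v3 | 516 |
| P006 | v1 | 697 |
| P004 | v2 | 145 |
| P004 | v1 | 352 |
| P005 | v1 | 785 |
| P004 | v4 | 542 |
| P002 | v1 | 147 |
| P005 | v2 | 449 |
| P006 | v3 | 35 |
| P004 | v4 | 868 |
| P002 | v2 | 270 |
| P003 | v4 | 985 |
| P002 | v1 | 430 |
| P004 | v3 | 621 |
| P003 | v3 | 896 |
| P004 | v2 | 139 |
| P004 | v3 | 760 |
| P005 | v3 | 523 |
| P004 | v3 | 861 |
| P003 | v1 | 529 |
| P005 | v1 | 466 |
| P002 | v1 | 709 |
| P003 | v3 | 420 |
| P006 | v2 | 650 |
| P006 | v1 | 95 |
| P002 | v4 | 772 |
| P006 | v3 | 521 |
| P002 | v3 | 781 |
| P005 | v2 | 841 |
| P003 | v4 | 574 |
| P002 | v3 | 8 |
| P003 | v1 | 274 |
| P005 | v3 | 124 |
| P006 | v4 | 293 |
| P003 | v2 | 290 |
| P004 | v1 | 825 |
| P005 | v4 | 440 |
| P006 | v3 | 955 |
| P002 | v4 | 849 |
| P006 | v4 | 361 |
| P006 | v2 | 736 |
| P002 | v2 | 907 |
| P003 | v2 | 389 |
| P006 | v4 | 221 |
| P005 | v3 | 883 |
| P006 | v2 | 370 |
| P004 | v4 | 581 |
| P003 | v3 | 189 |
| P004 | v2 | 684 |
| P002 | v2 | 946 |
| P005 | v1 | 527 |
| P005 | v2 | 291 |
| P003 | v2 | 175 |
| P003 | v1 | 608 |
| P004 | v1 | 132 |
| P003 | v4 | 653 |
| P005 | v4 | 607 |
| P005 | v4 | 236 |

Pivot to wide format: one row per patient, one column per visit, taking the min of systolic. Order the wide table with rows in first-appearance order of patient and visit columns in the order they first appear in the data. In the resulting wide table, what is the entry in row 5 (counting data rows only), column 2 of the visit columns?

574

With rows in first-appearance order of patient, row 5 is patient=P003. visit columns in first-appearance order: v1, v4, v3, v2; column 2 is v4.
Long rows with patient=P003, visit=v4: min(985, 574, 653) = 574.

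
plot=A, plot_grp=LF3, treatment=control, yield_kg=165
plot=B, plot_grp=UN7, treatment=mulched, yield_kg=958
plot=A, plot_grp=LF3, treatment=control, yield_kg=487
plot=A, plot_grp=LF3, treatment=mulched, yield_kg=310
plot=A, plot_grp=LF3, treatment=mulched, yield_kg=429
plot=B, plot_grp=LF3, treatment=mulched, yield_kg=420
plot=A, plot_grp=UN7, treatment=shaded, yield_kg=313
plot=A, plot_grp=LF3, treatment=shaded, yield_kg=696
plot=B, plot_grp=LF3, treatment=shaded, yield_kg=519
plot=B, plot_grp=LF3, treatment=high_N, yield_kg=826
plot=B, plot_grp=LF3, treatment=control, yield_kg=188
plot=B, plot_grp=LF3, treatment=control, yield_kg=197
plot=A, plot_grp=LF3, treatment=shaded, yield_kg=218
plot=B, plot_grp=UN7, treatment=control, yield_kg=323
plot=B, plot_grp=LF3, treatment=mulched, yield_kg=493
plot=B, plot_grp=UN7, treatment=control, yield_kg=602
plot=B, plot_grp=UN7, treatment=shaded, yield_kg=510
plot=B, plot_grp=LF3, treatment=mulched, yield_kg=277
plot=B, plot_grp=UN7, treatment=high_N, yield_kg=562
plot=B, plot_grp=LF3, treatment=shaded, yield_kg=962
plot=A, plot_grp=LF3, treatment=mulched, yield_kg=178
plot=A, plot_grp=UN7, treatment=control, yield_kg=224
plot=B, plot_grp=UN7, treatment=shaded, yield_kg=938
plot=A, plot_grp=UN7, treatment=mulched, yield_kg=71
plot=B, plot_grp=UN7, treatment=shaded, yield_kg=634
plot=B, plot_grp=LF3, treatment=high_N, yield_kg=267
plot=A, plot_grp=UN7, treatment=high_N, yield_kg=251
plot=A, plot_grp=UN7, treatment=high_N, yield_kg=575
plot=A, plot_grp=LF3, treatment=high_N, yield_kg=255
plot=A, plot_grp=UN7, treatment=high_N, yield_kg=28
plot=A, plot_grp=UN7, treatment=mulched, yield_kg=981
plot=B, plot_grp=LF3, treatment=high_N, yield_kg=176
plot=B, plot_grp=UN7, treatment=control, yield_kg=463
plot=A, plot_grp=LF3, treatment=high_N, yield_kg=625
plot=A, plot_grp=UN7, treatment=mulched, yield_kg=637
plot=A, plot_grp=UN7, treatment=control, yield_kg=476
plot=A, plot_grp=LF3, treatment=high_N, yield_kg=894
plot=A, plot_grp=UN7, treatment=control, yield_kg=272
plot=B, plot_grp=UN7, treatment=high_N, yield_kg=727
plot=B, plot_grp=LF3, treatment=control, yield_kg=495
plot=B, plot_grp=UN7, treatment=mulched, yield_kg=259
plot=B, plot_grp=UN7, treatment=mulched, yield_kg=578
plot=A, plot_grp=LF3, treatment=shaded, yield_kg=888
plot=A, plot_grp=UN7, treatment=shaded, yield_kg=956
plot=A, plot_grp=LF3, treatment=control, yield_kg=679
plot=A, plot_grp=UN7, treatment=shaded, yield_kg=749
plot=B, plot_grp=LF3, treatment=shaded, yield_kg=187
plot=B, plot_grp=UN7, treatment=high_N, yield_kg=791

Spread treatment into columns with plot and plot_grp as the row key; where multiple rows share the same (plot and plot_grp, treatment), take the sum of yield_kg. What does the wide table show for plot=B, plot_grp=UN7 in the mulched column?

Rows with plot=B, plot_grp=UN7 and treatment=mulched: yield_kg values are 958, 259, 578.
958 + 259 + 578 = 1795.

1795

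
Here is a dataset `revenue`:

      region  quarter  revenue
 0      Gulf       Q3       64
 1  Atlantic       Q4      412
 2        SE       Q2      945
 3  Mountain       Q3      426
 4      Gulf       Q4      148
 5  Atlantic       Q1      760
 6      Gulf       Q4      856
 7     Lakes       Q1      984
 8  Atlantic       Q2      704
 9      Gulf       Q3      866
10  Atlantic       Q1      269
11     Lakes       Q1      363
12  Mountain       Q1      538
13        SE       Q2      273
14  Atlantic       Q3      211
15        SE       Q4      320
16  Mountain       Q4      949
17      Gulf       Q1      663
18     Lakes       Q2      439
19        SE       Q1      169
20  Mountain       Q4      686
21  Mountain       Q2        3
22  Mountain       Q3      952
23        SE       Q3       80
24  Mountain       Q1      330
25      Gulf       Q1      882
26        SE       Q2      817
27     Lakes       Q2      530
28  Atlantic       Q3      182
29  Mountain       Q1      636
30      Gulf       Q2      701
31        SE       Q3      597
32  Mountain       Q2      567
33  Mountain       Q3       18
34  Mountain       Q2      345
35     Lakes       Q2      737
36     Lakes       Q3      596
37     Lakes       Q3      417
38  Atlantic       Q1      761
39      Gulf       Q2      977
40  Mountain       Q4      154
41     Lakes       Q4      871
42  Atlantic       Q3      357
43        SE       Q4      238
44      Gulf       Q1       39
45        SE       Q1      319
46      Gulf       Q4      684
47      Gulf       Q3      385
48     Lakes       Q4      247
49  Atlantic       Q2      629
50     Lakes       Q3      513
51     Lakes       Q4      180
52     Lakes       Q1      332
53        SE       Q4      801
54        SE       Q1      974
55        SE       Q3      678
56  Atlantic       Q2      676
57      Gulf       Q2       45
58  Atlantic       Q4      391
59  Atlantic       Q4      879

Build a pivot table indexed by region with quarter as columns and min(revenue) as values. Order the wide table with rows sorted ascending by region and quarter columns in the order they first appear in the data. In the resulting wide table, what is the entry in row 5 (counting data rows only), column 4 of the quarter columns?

169

With rows sorted ascending by region, row 5 is region=SE. quarter columns in first-appearance order: Q3, Q4, Q2, Q1; column 4 is Q1.
Long rows with region=SE, quarter=Q1: min(169, 319, 974) = 169.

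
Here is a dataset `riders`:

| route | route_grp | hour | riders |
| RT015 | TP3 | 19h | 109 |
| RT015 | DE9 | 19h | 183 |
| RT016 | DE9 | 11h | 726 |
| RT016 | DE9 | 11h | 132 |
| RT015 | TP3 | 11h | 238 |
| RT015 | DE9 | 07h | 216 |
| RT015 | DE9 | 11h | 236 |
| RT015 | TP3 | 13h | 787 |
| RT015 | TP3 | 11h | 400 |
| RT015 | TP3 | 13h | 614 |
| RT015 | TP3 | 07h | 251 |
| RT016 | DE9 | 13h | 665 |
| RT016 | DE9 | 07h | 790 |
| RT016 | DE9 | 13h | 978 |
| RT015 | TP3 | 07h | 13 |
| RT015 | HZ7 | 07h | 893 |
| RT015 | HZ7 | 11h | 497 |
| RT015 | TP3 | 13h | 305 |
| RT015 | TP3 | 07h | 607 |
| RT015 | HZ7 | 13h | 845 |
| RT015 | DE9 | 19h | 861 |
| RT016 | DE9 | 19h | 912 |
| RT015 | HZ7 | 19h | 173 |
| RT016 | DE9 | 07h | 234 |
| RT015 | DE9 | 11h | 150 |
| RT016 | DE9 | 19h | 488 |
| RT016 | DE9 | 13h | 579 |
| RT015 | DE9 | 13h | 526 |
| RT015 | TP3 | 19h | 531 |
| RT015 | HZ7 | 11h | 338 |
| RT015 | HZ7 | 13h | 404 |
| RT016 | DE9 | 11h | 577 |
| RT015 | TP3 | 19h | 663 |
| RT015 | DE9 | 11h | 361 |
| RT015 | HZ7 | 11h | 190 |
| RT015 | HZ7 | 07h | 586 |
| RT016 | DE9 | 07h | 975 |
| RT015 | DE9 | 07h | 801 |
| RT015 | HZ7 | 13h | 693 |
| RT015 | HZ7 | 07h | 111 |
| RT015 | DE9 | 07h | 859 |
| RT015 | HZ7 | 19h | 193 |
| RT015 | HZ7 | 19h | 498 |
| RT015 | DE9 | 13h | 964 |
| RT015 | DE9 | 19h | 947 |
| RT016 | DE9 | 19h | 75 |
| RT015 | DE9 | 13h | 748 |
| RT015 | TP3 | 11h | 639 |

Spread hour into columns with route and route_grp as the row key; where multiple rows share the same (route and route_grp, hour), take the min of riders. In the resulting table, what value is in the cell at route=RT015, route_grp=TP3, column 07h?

Rows with route=RT015, route_grp=TP3 and hour=07h: riders values are 251, 13, 607.
min(251, 13, 607) = 13.

13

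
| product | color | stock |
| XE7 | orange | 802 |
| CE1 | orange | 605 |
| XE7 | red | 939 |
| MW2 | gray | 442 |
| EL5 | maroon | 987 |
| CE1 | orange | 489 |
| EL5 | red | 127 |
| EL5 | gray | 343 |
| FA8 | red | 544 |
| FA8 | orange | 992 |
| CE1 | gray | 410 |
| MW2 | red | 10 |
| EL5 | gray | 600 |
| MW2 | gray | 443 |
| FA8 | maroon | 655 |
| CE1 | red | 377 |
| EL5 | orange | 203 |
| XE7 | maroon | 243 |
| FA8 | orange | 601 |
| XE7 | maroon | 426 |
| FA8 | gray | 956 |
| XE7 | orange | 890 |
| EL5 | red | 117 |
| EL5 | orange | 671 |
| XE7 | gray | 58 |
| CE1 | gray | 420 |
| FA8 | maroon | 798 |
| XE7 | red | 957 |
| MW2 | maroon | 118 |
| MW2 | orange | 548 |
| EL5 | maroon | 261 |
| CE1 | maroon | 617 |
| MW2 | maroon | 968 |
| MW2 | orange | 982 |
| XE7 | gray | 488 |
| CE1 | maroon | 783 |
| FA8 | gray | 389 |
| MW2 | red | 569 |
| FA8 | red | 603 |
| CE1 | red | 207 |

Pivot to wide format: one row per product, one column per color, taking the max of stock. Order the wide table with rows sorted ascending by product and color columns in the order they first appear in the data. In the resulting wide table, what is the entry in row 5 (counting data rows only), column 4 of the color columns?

426

With rows sorted ascending by product, row 5 is product=XE7. color columns in first-appearance order: orange, red, gray, maroon; column 4 is maroon.
Long rows with product=XE7, color=maroon: max(243, 426) = 426.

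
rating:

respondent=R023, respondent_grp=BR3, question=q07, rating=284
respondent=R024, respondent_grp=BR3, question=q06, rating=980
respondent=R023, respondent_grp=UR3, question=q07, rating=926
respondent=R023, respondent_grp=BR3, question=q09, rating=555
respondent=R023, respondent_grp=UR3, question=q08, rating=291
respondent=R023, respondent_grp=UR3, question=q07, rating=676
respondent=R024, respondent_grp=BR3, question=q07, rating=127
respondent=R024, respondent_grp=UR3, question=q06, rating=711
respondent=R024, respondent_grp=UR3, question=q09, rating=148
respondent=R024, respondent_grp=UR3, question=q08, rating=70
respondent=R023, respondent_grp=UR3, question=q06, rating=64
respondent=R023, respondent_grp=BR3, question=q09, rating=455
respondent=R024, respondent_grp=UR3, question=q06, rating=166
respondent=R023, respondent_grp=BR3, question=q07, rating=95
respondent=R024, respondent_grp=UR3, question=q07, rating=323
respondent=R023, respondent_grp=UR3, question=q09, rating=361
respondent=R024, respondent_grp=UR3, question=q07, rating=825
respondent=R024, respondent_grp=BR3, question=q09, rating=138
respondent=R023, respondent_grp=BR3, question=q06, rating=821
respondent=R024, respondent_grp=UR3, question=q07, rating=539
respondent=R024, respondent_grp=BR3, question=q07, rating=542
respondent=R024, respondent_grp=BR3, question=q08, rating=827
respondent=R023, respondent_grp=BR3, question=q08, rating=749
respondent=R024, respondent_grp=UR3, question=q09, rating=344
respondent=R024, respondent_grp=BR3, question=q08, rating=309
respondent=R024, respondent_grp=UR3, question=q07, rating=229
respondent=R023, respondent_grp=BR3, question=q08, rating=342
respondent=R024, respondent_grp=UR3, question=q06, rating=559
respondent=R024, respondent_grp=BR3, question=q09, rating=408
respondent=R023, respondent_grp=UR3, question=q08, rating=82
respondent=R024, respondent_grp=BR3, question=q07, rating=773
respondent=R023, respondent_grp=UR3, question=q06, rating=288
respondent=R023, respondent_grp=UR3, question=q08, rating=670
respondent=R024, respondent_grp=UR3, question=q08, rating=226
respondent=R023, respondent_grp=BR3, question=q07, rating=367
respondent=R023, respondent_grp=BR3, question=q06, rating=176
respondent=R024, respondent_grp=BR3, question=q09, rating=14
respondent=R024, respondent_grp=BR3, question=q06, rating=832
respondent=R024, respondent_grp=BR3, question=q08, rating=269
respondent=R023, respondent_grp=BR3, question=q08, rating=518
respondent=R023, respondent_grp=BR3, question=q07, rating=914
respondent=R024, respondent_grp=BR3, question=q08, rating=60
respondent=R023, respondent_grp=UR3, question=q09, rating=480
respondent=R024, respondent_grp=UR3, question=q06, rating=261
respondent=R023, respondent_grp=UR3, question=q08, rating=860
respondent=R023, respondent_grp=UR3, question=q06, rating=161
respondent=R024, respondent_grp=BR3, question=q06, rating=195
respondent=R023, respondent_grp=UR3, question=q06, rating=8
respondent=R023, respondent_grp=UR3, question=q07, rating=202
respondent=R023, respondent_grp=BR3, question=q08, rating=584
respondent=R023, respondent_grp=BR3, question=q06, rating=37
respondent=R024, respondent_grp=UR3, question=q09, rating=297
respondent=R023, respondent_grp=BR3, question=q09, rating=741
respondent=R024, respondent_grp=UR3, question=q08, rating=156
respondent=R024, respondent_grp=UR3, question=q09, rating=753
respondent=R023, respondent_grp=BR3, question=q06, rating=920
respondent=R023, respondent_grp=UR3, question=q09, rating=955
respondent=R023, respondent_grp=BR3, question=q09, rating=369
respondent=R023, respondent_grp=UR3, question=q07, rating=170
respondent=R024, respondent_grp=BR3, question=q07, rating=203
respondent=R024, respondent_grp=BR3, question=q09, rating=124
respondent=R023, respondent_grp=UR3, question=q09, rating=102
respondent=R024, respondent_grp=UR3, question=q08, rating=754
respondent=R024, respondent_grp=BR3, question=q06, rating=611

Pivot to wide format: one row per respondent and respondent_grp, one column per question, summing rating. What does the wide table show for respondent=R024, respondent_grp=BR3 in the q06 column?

Rows with respondent=R024, respondent_grp=BR3 and question=q06: rating values are 980, 832, 195, 611.
980 + 832 + 195 + 611 = 2618.

2618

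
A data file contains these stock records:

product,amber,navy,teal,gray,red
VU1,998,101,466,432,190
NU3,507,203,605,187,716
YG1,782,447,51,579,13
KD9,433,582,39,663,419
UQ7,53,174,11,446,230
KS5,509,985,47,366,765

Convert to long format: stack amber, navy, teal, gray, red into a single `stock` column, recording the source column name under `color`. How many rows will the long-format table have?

6 product values × 5 melted columns = 30 rows.

30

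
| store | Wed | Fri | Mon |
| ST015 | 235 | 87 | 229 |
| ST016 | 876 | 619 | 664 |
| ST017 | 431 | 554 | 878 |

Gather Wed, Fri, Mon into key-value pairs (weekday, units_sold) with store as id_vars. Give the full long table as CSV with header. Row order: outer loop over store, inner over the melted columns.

Each (store, column) pair becomes one row: 3 × 3 = 9 rows.
For example, (ST015, Wed) → units_sold=235.

store,weekday,units_sold
ST015,Wed,235
ST015,Fri,87
ST015,Mon,229
ST016,Wed,876
ST016,Fri,619
ST016,Mon,664
ST017,Wed,431
ST017,Fri,554
ST017,Mon,878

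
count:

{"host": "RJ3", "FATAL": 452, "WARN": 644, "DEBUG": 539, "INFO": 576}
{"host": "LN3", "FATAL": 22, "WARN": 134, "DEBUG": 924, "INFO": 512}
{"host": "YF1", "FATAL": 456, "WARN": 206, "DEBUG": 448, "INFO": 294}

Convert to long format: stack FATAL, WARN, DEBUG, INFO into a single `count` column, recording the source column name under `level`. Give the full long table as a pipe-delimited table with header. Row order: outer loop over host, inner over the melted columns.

| host | level | count |
| RJ3 | FATAL | 452 |
| RJ3 | WARN | 644 |
| RJ3 | DEBUG | 539 |
| RJ3 | INFO | 576 |
| LN3 | FATAL | 22 |
| LN3 | WARN | 134 |
| LN3 | DEBUG | 924 |
| LN3 | INFO | 512 |
| YF1 | FATAL | 456 |
| YF1 | WARN | 206 |
| YF1 | DEBUG | 448 |
| YF1 | INFO | 294 |

Each (host, column) pair becomes one row: 3 × 4 = 12 rows.
For example, (RJ3, FATAL) → count=452.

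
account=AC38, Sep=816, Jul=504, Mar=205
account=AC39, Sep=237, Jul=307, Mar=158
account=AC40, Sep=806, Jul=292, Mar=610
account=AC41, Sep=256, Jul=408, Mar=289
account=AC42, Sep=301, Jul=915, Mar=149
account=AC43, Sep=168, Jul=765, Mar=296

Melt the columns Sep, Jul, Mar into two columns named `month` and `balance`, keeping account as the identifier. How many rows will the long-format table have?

18

6 account values × 3 melted columns = 18 rows.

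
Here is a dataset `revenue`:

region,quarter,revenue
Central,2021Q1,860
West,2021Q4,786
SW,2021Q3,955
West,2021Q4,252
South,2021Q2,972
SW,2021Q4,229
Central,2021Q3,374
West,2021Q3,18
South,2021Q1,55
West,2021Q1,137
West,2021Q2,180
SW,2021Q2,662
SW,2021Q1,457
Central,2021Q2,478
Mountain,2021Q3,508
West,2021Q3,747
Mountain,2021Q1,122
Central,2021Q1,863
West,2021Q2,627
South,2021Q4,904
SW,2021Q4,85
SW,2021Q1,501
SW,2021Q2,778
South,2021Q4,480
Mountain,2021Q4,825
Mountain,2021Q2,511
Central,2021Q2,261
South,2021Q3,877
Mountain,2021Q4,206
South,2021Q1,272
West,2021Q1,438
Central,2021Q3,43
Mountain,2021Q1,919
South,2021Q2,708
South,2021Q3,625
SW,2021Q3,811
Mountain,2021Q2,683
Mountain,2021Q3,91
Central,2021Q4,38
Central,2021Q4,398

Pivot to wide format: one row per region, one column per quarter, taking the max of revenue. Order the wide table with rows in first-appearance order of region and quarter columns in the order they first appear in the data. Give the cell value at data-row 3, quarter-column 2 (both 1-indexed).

With rows in first-appearance order of region, row 3 is region=SW. quarter columns in first-appearance order: 2021Q1, 2021Q4, 2021Q3, 2021Q2; column 2 is 2021Q4.
Long rows with region=SW, quarter=2021Q4: max(229, 85) = 229.

229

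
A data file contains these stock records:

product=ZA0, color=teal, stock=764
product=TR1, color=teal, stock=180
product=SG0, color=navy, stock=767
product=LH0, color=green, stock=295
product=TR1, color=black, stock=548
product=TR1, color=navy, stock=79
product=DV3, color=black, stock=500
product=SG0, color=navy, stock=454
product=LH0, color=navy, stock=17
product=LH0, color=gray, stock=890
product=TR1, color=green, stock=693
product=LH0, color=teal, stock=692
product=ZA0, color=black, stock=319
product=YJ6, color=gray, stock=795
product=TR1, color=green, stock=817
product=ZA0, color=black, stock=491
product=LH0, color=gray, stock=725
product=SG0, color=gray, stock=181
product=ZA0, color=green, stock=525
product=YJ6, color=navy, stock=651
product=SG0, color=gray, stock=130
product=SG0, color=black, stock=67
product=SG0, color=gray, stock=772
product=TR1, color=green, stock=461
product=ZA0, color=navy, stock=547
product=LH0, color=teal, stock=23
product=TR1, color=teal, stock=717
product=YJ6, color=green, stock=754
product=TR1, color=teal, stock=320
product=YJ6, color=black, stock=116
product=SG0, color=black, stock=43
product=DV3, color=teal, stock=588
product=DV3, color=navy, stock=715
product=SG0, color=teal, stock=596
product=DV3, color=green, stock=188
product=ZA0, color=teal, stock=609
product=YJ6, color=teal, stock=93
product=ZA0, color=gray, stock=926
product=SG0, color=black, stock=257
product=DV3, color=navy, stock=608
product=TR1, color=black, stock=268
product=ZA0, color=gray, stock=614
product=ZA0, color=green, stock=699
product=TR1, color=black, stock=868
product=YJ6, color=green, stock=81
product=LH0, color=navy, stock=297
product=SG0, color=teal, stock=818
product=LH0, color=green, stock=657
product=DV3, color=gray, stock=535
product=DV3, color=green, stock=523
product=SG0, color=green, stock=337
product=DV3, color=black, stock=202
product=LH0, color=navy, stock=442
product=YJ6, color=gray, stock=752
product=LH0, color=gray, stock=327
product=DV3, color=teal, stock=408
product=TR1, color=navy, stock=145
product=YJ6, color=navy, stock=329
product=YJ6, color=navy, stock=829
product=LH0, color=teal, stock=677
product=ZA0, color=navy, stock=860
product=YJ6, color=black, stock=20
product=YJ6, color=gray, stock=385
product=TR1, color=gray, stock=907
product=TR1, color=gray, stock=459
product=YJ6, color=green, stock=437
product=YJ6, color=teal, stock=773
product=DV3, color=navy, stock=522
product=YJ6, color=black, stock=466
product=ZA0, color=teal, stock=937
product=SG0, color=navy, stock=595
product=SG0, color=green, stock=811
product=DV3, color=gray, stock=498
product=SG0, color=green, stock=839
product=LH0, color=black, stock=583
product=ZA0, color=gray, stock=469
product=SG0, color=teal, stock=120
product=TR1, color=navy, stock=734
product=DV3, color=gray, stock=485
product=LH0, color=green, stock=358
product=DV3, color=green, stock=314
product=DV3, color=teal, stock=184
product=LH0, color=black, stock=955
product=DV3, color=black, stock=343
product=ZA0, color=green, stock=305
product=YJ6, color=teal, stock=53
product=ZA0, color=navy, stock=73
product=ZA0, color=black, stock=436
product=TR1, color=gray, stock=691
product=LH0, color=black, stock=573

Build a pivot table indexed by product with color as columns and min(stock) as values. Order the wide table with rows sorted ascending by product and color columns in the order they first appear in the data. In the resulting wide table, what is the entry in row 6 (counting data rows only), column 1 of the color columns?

609

With rows sorted ascending by product, row 6 is product=ZA0. color columns in first-appearance order: teal, navy, green, black, gray; column 1 is teal.
Long rows with product=ZA0, color=teal: min(764, 609, 937) = 609.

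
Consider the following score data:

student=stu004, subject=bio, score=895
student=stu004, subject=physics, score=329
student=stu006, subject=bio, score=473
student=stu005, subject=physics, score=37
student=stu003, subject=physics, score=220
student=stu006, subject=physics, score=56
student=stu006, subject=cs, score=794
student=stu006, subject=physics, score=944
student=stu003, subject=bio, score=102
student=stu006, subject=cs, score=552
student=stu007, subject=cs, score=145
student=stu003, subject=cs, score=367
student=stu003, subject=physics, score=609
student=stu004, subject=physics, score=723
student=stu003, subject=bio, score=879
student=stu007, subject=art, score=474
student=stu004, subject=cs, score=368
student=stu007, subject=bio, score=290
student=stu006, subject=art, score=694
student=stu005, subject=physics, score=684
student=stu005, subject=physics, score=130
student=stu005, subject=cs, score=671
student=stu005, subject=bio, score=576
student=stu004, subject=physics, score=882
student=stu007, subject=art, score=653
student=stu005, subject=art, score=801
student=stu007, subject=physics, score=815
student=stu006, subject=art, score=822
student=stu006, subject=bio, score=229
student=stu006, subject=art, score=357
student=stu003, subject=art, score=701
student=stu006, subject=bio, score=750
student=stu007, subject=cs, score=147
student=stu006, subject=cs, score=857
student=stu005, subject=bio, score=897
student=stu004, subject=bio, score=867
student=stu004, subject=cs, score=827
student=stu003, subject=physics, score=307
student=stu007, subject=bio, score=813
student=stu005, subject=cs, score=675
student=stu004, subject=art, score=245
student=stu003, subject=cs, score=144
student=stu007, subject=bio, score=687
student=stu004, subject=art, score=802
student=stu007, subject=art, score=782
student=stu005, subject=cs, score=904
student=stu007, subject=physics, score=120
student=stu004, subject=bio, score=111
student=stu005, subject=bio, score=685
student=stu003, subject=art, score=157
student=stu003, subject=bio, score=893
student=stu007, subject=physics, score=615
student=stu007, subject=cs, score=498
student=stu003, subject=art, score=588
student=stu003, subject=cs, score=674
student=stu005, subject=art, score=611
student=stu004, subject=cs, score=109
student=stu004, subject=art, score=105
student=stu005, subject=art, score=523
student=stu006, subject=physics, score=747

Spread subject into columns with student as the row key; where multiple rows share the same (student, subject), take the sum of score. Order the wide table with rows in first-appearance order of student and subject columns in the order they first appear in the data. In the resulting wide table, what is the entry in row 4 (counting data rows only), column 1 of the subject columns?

With rows in first-appearance order of student, row 4 is student=stu003. subject columns in first-appearance order: bio, physics, cs, art; column 1 is bio.
Long rows with student=stu003, subject=bio: 102 + 879 + 893 = 1874.

1874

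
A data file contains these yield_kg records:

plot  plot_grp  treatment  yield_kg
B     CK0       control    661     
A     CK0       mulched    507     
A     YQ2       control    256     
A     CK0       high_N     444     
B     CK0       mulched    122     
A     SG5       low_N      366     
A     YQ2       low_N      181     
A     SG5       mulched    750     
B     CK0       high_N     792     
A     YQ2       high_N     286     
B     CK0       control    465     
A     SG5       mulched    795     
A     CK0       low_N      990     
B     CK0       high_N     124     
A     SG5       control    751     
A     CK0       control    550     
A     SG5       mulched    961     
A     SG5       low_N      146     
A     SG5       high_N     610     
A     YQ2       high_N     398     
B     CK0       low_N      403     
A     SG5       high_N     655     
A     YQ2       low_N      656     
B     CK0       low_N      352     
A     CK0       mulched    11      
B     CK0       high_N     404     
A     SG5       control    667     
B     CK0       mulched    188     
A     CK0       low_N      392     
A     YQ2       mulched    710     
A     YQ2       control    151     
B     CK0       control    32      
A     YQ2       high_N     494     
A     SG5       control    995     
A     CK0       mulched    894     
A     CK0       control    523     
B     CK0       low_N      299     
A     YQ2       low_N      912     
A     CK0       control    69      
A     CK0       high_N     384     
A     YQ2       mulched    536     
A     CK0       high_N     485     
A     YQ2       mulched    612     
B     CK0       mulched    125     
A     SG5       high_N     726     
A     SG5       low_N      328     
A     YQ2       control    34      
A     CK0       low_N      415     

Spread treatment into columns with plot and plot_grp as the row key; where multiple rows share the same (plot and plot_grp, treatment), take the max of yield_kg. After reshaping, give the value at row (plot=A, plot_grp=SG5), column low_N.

366

Rows with plot=A, plot_grp=SG5 and treatment=low_N: yield_kg values are 366, 146, 328.
max(366, 146, 328) = 366.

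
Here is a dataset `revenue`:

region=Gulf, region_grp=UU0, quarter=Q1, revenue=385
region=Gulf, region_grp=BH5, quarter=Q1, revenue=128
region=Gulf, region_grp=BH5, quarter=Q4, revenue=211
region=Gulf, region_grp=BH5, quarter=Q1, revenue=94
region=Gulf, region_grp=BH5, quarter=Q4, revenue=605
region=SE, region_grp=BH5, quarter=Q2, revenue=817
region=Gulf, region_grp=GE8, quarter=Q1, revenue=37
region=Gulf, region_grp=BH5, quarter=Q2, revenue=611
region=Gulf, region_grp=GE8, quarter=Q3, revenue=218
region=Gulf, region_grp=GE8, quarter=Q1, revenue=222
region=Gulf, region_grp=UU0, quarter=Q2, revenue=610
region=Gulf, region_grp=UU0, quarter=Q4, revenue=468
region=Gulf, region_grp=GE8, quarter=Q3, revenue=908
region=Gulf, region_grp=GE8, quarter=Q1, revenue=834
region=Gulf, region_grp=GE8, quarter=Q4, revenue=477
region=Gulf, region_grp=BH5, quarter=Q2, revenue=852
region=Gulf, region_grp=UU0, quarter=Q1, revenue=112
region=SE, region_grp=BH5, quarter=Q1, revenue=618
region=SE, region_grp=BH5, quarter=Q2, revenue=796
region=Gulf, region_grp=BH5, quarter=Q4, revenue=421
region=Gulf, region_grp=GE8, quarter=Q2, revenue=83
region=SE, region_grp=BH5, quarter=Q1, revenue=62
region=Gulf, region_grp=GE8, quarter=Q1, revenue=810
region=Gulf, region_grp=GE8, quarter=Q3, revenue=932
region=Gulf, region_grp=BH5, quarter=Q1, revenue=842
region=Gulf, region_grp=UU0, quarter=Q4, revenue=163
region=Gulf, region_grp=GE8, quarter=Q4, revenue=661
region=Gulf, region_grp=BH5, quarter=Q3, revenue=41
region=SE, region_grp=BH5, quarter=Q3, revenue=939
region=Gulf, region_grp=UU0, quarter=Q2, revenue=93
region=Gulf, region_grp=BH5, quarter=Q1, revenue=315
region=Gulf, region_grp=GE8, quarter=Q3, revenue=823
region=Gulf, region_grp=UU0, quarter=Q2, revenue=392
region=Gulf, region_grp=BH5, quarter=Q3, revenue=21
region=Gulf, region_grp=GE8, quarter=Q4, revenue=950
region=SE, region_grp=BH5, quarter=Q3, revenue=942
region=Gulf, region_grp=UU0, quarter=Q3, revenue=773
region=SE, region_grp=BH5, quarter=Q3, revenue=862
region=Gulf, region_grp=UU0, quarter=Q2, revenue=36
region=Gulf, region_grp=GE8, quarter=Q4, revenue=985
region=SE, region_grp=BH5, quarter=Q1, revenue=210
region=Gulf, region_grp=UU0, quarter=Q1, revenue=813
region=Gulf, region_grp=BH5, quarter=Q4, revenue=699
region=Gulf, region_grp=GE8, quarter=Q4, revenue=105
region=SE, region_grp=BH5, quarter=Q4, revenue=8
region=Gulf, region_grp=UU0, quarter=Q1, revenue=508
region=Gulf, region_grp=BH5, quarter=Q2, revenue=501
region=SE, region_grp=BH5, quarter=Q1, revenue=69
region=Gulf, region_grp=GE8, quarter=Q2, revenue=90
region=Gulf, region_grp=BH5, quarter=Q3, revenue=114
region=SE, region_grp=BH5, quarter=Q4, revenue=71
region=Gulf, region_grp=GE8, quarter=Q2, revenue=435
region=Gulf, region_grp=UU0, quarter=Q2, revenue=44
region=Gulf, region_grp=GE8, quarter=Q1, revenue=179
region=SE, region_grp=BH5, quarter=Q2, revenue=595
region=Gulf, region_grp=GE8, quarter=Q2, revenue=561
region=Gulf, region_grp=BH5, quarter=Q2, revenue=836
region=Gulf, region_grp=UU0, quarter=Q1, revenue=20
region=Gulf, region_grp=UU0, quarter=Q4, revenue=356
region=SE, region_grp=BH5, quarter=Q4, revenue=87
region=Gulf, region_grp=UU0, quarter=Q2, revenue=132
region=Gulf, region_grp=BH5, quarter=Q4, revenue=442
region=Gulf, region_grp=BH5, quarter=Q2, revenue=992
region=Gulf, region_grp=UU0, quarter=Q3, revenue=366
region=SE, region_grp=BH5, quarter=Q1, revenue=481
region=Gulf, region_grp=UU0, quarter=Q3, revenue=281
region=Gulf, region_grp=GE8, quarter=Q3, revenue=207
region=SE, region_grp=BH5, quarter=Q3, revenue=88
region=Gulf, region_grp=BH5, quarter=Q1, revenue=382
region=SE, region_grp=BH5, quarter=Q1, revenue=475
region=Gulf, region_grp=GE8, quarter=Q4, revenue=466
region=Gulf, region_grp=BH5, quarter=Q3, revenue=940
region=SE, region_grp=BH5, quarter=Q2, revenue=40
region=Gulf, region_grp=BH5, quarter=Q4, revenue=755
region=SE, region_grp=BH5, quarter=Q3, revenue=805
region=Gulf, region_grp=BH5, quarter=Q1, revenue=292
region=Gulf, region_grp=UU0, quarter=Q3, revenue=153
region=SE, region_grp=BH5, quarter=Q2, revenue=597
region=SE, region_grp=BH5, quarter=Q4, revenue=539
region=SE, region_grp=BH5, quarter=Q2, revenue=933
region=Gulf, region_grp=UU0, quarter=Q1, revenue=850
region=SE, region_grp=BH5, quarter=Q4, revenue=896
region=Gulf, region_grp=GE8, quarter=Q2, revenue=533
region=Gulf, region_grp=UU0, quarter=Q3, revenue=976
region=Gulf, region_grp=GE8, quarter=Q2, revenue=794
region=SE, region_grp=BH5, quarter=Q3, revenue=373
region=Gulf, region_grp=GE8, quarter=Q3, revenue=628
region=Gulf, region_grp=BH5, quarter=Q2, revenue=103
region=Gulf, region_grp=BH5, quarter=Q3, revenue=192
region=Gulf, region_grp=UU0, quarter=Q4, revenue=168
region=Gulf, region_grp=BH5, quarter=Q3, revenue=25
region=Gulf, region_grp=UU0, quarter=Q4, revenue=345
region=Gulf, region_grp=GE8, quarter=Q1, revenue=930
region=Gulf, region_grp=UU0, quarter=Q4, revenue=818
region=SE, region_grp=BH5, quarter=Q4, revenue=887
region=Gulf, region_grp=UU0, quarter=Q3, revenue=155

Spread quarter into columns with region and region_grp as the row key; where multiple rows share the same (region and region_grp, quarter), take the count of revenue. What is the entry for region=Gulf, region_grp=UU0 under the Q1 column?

Rows with region=Gulf, region_grp=UU0 and quarter=Q1: revenue values are 385, 112, 813, 508, 20, 850.
6 rows match — count = 6.

6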